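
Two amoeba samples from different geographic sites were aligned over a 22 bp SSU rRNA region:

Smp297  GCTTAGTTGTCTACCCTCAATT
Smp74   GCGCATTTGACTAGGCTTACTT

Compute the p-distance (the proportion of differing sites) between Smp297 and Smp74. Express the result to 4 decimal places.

Mismatches occur at site 3 (T→G), site 4 (T→C), site 6 (G→T), site 10 (T→A), site 14 (C→G), site 15 (C→G), site 18 (C→T), site 20 (A→C).
There are 8 differences over 22 sites, so p = 8/22 = 0.3636.

0.3636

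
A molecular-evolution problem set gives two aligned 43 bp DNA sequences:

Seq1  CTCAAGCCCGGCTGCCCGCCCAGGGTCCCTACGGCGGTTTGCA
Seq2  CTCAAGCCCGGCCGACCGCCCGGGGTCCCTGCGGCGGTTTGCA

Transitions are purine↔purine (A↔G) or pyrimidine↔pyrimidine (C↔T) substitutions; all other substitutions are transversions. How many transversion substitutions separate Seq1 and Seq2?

1

The sequences differ at positions 13 (T/C, transition), 15 (C/A, transversion), 22 (A/G, transition), 31 (A/G, transition).
Of the 4 differences, 3 transitions and 1 transversion, so the answer is 1.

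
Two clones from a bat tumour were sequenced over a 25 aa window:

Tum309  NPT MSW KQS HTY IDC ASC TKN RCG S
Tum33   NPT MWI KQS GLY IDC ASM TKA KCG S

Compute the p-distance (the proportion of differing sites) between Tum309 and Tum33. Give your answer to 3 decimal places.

0.280

Differing sites — 5:S/W; 6:W/I; 10:H/G; 11:T/L; 18:C/M; 21:N/A; 22:R/K.
There are 7 differences over 25 sites, so p = 7/25 = 0.280.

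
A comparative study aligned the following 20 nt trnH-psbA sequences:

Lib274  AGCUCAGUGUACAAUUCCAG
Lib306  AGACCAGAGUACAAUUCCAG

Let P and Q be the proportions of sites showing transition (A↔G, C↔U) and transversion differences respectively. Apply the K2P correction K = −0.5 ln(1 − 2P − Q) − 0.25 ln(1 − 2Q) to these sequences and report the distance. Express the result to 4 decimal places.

0.1674

Differing sites — 3:C/A (Tv); 4:U/C (Ti); 8:U/A (Tv).
Of the 3 differences, 1 transition and 2 transversions over 20 sites: P = 1/20 = 0.050000, Q = 2/20 = 0.100000.
d = −0.5·ln(0.800000) − 0.25·ln(0.800000) = −0.5·(-0.223144) − 0.25·(-0.223144) = 0.1674.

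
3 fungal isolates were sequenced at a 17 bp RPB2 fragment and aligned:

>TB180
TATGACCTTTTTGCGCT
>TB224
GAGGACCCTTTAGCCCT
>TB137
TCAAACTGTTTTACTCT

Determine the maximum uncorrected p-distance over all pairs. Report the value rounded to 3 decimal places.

0.529

Pairwise Hamming distances:
  TB180 vs TB224: 5
  TB180 vs TB137: 7
  TB224 vs TB137: 9
The largest is 9 mismatches, between TB224 and TB137; p = 9/17 = 0.529.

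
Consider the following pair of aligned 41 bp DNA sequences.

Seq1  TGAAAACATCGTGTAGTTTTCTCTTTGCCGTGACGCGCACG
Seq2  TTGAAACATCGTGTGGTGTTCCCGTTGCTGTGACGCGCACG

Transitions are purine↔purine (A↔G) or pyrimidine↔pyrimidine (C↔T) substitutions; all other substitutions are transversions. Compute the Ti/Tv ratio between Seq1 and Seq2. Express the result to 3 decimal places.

1.333

Mismatches occur at site 2 (G/T, transversion), site 3 (A/G, transition), site 15 (A/G, transition), site 18 (T/G, transversion), site 22 (T/C, transition), site 24 (T/G, transversion), site 29 (C/T, transition).
Of the 7 differences, 4 transitions and 3 transversions, so Ti/Tv = 4/3 = 1.333.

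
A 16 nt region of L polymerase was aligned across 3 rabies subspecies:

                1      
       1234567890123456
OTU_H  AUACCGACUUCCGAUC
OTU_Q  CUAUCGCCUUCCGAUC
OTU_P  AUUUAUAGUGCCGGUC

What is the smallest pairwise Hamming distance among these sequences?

Pairwise Hamming distances:
  OTU_H vs OTU_Q: 3
  OTU_H vs OTU_P: 7
  OTU_Q vs OTU_P: 8
The smallest is 3, between OTU_H and OTU_Q.

3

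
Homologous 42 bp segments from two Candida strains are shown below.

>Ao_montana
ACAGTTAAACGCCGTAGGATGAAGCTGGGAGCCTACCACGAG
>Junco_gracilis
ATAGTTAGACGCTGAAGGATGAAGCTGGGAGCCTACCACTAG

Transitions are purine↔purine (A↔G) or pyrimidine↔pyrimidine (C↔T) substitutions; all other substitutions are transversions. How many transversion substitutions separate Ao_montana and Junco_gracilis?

2

The sequences differ at positions 2 (C/T, transition), 8 (A/G, transition), 13 (C/T, transition), 15 (T/A, transversion), 40 (G/T, transversion).
Of the 5 differences, 3 transitions and 2 transversions, so the answer is 2.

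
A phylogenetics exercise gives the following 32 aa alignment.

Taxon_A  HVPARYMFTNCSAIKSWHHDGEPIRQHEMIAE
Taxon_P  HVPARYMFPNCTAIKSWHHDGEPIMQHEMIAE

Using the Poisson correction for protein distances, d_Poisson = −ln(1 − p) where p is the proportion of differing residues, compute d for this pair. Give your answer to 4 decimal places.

Mismatches occur at site 9 (T↔P), site 12 (S↔T), site 25 (R↔M).
p = 3/32 = 0.093750.
d = −ln(1 − 0.093750) = −ln(0.906250) = 0.0984.

0.0984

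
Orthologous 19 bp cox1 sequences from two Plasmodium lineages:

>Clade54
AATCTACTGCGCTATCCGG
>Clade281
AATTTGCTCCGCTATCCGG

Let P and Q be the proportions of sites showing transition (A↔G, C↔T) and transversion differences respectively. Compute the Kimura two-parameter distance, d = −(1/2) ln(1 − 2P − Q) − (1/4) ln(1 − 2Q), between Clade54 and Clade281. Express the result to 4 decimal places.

0.1805

The sequences differ at positions 4 (C/T, transition), 6 (A/G, transition), 9 (G/C, transversion).
Of the 3 differences, 2 transitions and 1 transversion over 19 sites: P = 2/19 = 0.105263, Q = 1/19 = 0.052632.
d = −0.5·ln(0.736842) − 0.25·ln(0.894736) = −0.5·(-0.305382) − 0.25·(-0.111227) = 0.1805.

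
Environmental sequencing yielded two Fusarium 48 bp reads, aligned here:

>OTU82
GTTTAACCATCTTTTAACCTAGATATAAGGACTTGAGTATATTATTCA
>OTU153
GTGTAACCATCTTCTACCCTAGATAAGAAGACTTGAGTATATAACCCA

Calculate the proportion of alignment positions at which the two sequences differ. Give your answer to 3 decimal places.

The sequences differ at positions 3 (T/G), 14 (T/C), 17 (A/C), 26 (T/A), 27 (A/G), 29 (G/A), 43 (T/A), 45 (T/C), 46 (T/C).
There are 9 differences over 48 sites, so p = 9/48 = 0.188.

0.188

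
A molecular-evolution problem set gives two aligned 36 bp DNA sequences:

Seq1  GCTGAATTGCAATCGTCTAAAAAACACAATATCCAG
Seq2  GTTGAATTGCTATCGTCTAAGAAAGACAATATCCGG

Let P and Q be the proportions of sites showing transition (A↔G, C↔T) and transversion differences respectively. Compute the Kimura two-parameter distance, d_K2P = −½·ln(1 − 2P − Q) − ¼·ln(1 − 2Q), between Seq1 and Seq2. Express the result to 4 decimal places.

Differing sites — 2:C/T (Ti); 11:A/T (Tv); 21:A/G (Ti); 25:C/G (Tv); 35:A/G (Ti).
Of the 5 differences, 3 transitions and 2 transversions over 36 sites: P = 3/36 = 0.083333, Q = 2/36 = 0.055556.
d = −0.5·ln(0.777778) − 0.25·ln(0.888888) = −0.5·(-0.251314) − 0.25·(-0.117784) = 0.1551.

0.1551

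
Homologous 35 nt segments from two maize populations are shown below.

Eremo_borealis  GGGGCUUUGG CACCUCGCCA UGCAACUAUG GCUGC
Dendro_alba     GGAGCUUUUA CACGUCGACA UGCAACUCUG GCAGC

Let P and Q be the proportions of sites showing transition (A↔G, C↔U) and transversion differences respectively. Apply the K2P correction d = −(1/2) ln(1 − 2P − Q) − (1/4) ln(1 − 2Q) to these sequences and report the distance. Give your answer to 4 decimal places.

Mismatches occur at site 3 (G/A, transition), site 9 (G/U, transversion), site 10 (G/A, transition), site 14 (C/G, transversion), site 18 (C/A, transversion), site 28 (A/C, transversion), site 33 (U/A, transversion).
Of the 7 differences, 2 transitions and 5 transversions over 35 sites: P = 2/35 = 0.057143, Q = 5/35 = 0.142857.
d = −0.5·ln(0.742857) − 0.25·ln(0.714286) = −0.5·(-0.297252) − 0.25·(-0.336472) = 0.2327.

0.2327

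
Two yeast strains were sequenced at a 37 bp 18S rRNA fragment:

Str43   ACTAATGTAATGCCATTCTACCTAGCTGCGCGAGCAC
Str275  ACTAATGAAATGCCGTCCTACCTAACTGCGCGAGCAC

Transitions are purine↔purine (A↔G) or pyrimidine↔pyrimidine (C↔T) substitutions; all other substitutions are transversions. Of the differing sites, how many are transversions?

The sequences differ at positions 8 (T/A, transversion), 15 (A/G, transition), 17 (T/C, transition), 25 (G/A, transition).
Of the 4 differences, 3 transitions and 1 transversion, so the answer is 1.

1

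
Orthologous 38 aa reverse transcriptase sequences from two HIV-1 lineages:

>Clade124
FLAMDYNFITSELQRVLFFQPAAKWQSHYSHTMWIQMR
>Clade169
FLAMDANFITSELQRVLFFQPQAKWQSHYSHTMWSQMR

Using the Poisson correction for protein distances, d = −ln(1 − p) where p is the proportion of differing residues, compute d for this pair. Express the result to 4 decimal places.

The sequences differ at positions 6 (Y/A), 22 (A/Q), 35 (I/S).
p = 3/38 = 0.078947.
d = −ln(1 − 0.078947) = −ln(0.921053) = 0.0822.

0.0822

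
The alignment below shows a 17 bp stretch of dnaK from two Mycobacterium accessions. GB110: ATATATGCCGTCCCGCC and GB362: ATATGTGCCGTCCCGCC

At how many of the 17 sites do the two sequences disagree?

A single mismatch occurs at site 5 (A/G).
That gives 1 mismatch out of 17 aligned sites, so the Hamming distance is 1.

1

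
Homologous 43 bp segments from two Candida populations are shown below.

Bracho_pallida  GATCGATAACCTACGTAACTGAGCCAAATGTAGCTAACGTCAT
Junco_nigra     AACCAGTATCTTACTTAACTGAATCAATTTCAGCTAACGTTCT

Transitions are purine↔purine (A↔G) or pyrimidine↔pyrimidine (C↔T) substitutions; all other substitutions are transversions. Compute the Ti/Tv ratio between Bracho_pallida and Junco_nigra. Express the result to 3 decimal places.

1.800

Differing sites — 1:G/A (Ti); 3:T/C (Ti); 5:G/A (Ti); 6:A/G (Ti); 9:A/T (Tv); 11:C/T (Ti); 15:G/T (Tv); 23:G/A (Ti); 24:C/T (Ti); 28:A/T (Tv); 30:G/T (Tv); 31:T/C (Ti); 41:C/T (Ti); 42:A/C (Tv).
Of the 14 differences, 9 transitions and 5 transversions, so Ti/Tv = 9/5 = 1.800.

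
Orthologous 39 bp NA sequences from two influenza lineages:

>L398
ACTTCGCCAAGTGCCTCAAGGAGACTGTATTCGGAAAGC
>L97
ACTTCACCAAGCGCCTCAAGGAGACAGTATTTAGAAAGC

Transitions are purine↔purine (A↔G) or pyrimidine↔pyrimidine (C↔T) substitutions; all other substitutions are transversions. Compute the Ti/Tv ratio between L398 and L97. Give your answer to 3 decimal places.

Differing sites — 6:G/A (Ti); 12:T/C (Ti); 26:T/A (Tv); 32:C/T (Ti); 33:G/A (Ti).
Of the 5 differences, 4 transitions and 1 transversion, so Ti/Tv = 4/1 = 4.000.

4.000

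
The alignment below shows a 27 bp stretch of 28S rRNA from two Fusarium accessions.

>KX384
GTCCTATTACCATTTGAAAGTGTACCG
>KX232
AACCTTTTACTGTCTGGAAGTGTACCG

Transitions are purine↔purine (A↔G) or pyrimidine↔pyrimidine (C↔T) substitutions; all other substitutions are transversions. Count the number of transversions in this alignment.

Mismatches occur at site 1 (G/A, transition), site 2 (T/A, transversion), site 6 (A/T, transversion), site 11 (C/T, transition), site 12 (A/G, transition), site 14 (T/C, transition), site 17 (A/G, transition).
Of the 7 differences, 5 transitions and 2 transversions, so the answer is 2.

2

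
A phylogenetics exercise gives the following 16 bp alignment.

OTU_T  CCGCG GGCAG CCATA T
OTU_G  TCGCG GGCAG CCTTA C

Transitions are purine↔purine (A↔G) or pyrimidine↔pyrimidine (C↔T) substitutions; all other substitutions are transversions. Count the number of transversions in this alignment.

1

The sequences differ at positions 1 (C/T, transition), 13 (A/T, transversion), 16 (T/C, transition).
Of the 3 differences, 2 transitions and 1 transversion, so the answer is 1.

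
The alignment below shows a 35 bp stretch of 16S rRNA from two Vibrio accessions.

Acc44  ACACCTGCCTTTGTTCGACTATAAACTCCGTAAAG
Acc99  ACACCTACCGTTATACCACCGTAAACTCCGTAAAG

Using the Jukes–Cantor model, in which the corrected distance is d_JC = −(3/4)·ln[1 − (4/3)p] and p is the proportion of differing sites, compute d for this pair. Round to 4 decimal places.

Differing sites — 7:G/A; 10:T/G; 13:G/A; 15:T/A; 17:G/C; 20:T/C; 21:A/G.
p = 7/35 = 0.200000.
d = −0.75 · ln(1 − (4/3)·0.200000) = −0.75 · ln(0.733333) = −0.75 · (-0.310155) = 0.2326.

0.2326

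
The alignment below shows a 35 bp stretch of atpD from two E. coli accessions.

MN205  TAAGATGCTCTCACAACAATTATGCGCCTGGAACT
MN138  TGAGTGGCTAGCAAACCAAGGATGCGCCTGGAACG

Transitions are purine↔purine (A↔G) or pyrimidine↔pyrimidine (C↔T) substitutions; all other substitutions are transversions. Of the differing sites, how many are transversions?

9

The sequences differ at positions 2 (A/G, transition), 5 (A/T, transversion), 6 (T/G, transversion), 10 (C/A, transversion), 11 (T/G, transversion), 14 (C/A, transversion), 16 (A/C, transversion), 20 (T/G, transversion), 21 (T/G, transversion), 35 (T/G, transversion).
Of the 10 differences, 1 transition and 9 transversions, so the answer is 9.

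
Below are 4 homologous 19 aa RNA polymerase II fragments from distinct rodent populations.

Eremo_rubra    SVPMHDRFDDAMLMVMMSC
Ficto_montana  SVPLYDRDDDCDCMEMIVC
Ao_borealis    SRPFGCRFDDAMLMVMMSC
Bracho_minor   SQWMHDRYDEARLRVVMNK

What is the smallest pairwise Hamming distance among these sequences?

Pairwise Hamming distances:
  Eremo_rubra vs Ficto_montana: 9
  Eremo_rubra vs Ao_borealis: 4
  Eremo_rubra vs Bracho_minor: 9
  Ficto_montana vs Ao_borealis: 11
  Ficto_montana vs Bracho_minor: 15
  Ao_borealis vs Bracho_minor: 12
The smallest is 4, between Eremo_rubra and Ao_borealis.

4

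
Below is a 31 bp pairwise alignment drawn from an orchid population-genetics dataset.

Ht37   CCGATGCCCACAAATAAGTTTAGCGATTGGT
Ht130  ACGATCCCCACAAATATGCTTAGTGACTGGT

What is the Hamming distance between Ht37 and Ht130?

6

Mismatches occur at site 1 (C/A), site 6 (G/C), site 17 (A/T), site 19 (T/C), site 24 (C/T), site 27 (T/C).
That gives 6 mismatches out of 31 aligned sites, so the Hamming distance is 6.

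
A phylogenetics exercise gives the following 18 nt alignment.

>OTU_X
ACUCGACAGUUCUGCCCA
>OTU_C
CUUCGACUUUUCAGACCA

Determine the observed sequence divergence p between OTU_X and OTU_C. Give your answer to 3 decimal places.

Differing sites — 1:A/C; 2:C/U; 8:A/U; 9:G/U; 13:U/A; 15:C/A.
There are 6 differences over 18 sites, so p = 6/18 = 0.333.

0.333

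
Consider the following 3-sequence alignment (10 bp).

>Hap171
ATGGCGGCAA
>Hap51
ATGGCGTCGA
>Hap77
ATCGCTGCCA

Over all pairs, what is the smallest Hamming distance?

Pairwise Hamming distances:
  Hap171 vs Hap51: 2
  Hap171 vs Hap77: 3
  Hap51 vs Hap77: 4
The smallest is 2, between Hap171 and Hap51.

2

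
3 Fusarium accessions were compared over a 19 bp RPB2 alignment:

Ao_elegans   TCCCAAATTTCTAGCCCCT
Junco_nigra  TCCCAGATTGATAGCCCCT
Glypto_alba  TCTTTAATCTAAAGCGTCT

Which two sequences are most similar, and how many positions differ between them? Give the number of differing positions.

Pairwise Hamming distances:
  Ao_elegans vs Junco_nigra: 3
  Ao_elegans vs Glypto_alba: 8
  Junco_nigra vs Glypto_alba: 9
The smallest is 3, between Ao_elegans and Junco_nigra.

3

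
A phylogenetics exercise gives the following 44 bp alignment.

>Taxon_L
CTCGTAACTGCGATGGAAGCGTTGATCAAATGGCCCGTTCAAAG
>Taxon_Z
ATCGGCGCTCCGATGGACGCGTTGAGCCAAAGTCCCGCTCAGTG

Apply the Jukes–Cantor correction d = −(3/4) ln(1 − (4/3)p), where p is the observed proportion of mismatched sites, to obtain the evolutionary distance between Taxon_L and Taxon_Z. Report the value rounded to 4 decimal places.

0.3756

Mismatches occur at site 1 (C↔A), site 5 (T↔G), site 6 (A↔C), site 7 (A↔G), site 10 (G↔C), site 18 (A↔C), site 26 (T↔G), site 28 (A↔C), site 31 (T↔A), site 33 (G↔T), site 38 (T↔C), site 42 (A↔G), site 43 (A↔T).
p = 13/44 = 0.295455.
d = −0.75 · ln(1 − (4/3)·0.295455) = −0.75 · ln(0.606060) = −0.75 · (-0.500776) = 0.3756.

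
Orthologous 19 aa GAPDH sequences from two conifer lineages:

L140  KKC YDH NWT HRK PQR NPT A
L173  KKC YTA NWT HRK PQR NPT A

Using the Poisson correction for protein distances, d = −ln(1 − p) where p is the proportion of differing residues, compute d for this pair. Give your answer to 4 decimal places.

Differing sites — 5:D/T; 6:H/A.
p = 2/19 = 0.105263.
d = −ln(1 − 0.105263) = −ln(0.894737) = 0.1112.

0.1112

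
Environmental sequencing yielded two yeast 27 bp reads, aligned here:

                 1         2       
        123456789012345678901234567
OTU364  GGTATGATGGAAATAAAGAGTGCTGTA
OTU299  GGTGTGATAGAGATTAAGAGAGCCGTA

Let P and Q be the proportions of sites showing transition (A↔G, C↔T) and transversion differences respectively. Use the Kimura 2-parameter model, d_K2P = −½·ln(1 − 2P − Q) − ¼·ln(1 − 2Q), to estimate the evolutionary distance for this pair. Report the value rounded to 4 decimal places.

0.2714

The sequences differ at positions 4 (A/G, transition), 9 (G/A, transition), 12 (A/G, transition), 15 (A/T, transversion), 21 (T/A, transversion), 24 (T/C, transition).
Of the 6 differences, 4 transitions and 2 transversions over 27 sites: P = 4/27 = 0.148148, Q = 2/27 = 0.074074.
d = −0.5·ln(0.629630) − 0.25·ln(0.851852) = −0.5·(-0.462623) − 0.25·(-0.160342) = 0.2714.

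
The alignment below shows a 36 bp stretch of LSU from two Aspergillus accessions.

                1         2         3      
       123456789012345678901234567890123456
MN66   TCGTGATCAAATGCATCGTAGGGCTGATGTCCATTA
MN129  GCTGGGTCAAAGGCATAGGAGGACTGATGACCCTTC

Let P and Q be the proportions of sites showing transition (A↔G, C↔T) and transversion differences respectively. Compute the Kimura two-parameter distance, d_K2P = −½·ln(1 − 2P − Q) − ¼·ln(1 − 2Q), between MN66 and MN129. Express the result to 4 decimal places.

0.3973

The sequences differ at positions 1 (T/G, transversion), 3 (G/T, transversion), 4 (T/G, transversion), 6 (A/G, transition), 12 (T/G, transversion), 17 (C/A, transversion), 19 (T/G, transversion), 23 (G/A, transition), 30 (T/A, transversion), 33 (A/C, transversion), 36 (A/C, transversion).
Of the 11 differences, 2 transitions and 9 transversions over 36 sites: P = 2/36 = 0.055556, Q = 9/36 = 0.250000.
d = −0.5·ln(0.638888) − 0.25·ln(0.500000) = −0.5·(-0.448026) − 0.25·(-0.693147) = 0.3973.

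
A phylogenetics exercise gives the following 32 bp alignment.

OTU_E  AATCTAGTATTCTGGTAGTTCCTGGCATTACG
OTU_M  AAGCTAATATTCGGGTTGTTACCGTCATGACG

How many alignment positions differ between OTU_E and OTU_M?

8

Mismatches occur at site 3 (T/G), site 7 (G/A), site 13 (T/G), site 17 (A/T), site 21 (C/A), site 23 (T/C), site 25 (G/T), site 29 (T/G).
That gives 8 mismatches out of 32 aligned sites, so the Hamming distance is 8.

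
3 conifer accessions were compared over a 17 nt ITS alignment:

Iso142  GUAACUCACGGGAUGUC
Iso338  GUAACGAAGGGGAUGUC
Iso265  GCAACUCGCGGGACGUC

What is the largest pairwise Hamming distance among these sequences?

6

Pairwise Hamming distances:
  Iso142 vs Iso338: 3
  Iso142 vs Iso265: 3
  Iso338 vs Iso265: 6
The largest is 6, between Iso338 and Iso265.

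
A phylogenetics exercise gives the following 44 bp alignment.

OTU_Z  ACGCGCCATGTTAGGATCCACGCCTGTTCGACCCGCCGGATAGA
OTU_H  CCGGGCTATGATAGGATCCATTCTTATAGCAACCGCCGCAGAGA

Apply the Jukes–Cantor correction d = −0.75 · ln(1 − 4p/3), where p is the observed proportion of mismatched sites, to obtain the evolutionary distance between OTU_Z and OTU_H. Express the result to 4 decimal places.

Mismatches occur at site 1 (A→C), site 4 (C→G), site 7 (C→T), site 11 (T→A), site 21 (C→T), site 22 (G→T), site 24 (C→T), site 26 (G→A), site 28 (T→A), site 29 (C→G), site 30 (G→C), site 32 (C→A), site 39 (G→C), site 41 (T→G).
p = 14/44 = 0.318182.
d = −0.75 · ln(1 − (4/3)·0.318182) = −0.75 · ln(0.575757) = −0.75 · (-0.552070) = 0.4141.

0.4141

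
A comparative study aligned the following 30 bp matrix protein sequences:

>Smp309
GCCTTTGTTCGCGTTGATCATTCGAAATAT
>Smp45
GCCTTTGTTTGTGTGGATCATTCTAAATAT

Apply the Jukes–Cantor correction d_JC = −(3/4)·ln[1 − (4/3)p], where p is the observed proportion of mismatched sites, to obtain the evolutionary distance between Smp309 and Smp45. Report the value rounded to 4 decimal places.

0.1468

Differing sites — 10:C/T; 12:C/T; 15:T/G; 24:G/T.
p = 4/30 = 0.133333.
d = −0.75 · ln(1 − (4/3)·0.133333) = −0.75 · ln(0.822223) = −0.75 · (-0.195744) = 0.1468.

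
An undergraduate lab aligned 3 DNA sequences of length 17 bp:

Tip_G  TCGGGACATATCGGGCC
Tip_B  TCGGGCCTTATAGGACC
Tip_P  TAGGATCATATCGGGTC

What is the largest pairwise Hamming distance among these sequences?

7

Pairwise Hamming distances:
  Tip_G vs Tip_B: 4
  Tip_G vs Tip_P: 4
  Tip_B vs Tip_P: 7
The largest is 7, between Tip_B and Tip_P.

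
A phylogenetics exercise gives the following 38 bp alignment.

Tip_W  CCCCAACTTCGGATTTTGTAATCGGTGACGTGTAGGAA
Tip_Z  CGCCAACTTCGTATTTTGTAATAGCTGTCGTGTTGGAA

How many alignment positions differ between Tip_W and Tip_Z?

Differing sites — 2:C/G; 12:G/T; 23:C/A; 25:G/C; 28:A/T; 34:A/T.
That gives 6 mismatches out of 38 aligned sites, so the Hamming distance is 6.

6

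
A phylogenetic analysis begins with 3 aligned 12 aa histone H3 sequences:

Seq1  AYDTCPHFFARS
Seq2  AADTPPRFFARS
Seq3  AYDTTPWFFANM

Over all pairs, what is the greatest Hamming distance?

Pairwise Hamming distances:
  Seq1 vs Seq2: 3
  Seq1 vs Seq3: 4
  Seq2 vs Seq3: 5
The largest is 5, between Seq2 and Seq3.

5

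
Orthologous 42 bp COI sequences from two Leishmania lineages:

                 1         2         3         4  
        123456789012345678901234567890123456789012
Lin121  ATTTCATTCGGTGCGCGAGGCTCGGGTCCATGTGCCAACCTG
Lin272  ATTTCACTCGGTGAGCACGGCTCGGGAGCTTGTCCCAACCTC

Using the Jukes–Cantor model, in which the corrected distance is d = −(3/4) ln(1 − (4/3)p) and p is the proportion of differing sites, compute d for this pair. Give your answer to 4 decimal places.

0.2524

Differing sites — 7:T/C; 14:C/A; 17:G/A; 18:A/C; 27:T/A; 28:C/G; 30:A/T; 34:G/C; 42:G/C.
p = 9/42 = 0.214286.
d = −0.75 · ln(1 − (4/3)·0.214286) = −0.75 · ln(0.714285) = −0.75 · (-0.336473) = 0.2524.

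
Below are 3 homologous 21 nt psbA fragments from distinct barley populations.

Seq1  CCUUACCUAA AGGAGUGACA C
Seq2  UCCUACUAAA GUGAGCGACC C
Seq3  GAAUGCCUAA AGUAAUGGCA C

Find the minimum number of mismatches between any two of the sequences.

Pairwise Hamming distances:
  Seq1 vs Seq2: 8
  Seq1 vs Seq3: 7
  Seq2 vs Seq3: 13
The smallest is 7, between Seq1 and Seq3.

7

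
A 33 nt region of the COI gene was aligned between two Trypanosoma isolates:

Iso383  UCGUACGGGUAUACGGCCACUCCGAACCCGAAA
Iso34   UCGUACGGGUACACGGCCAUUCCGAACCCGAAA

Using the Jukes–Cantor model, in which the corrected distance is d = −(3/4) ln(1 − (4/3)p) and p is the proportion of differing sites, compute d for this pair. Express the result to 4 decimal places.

0.0632

Mismatches occur at site 12 (U/C), site 20 (C/U).
p = 2/33 = 0.060606.
d = −0.75 · ln(1 − (4/3)·0.060606) = −0.75 · ln(0.919192) = −0.75 · (-0.084260) = 0.0632.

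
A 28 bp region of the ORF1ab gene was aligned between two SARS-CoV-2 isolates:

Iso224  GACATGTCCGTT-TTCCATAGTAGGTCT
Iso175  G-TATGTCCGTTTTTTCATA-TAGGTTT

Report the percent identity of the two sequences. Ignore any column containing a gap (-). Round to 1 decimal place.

Excluding the 3 gap columns leaves 25 comparable sites.
Differing sites — 3:C/T; 16:C/T; 27:C/T.
22 of the 25 comparable sites match, so the percent identity is 22/25 × 100 = 88.0%.

88.0%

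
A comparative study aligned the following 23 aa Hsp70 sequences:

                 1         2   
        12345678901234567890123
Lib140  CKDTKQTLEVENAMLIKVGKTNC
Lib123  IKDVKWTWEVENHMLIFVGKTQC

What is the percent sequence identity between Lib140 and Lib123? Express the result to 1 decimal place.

69.6%

Mismatches occur at site 1 (C/I), site 4 (T/V), site 6 (Q/W), site 8 (L/W), site 13 (A/H), site 17 (K/F), site 22 (N/Q).
16 of the 23 sites match, so the percent identity is 16/23 × 100 = 69.6%.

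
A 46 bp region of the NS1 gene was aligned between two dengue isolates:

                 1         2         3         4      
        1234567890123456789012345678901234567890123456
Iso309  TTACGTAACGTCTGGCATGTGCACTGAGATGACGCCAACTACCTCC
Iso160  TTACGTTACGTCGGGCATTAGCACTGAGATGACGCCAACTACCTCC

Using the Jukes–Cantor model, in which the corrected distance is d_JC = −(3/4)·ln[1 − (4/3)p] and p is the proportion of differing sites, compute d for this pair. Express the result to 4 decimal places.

0.0924

Mismatches occur at site 7 (A→T), site 13 (T→G), site 19 (G→T), site 20 (T→A).
p = 4/46 = 0.086957.
d = −0.75 · ln(1 − (4/3)·0.086957) = −0.75 · ln(0.884057) = −0.75 · (-0.123234) = 0.0924.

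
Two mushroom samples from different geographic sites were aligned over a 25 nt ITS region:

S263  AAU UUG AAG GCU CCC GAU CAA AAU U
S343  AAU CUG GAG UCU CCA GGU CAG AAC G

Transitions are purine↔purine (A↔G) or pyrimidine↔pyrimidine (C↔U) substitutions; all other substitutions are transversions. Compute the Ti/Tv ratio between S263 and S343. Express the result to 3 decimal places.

1.667

Differing sites — 4:U/C (Ti); 7:A/G (Ti); 10:G/U (Tv); 15:C/A (Tv); 17:A/G (Ti); 21:A/G (Ti); 24:U/C (Ti); 25:U/G (Tv).
Of the 8 differences, 5 transitions and 3 transversions, so Ti/Tv = 5/3 = 1.667.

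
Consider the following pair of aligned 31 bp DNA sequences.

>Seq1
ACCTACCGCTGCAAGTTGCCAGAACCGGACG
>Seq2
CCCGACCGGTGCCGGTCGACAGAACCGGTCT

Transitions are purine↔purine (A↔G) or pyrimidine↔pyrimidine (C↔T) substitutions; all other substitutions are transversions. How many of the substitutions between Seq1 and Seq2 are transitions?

2

Differing sites — 1:A/C (Tv); 4:T/G (Tv); 9:C/G (Tv); 13:A/C (Tv); 14:A/G (Ti); 17:T/C (Ti); 19:C/A (Tv); 29:A/T (Tv); 31:G/T (Tv).
Of the 9 differences, 2 transitions and 7 transversions, so the answer is 2.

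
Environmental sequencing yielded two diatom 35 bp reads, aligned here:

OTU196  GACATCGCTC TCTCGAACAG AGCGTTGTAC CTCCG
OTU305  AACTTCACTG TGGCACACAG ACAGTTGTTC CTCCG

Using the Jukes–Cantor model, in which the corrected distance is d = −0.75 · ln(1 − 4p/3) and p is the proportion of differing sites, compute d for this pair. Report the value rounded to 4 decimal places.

Differing sites — 1:G/A; 4:A/T; 7:G/A; 10:C/G; 12:C/G; 13:T/G; 15:G/A; 16:A/C; 22:G/C; 23:C/A; 29:A/T.
p = 11/35 = 0.314286.
d = −0.75 · ln(1 − (4/3)·0.314286) = −0.75 · ln(0.580952) = −0.75 · (-0.543087) = 0.4073.

0.4073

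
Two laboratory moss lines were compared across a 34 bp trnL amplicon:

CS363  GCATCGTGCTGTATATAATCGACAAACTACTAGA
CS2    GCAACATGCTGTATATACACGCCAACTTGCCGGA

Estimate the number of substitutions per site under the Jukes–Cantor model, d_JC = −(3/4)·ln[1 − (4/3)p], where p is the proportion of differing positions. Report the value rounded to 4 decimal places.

Mismatches occur at site 4 (T→A), site 6 (G→A), site 18 (A→C), site 19 (T→A), site 22 (A→C), site 26 (A→C), site 27 (C→T), site 29 (A→G), site 31 (T→C), site 32 (A→G).
p = 10/34 = 0.294118.
d = −0.75 · ln(1 − (4/3)·0.294118) = −0.75 · ln(0.607843) = −0.75 · (-0.497839) = 0.3734.

0.3734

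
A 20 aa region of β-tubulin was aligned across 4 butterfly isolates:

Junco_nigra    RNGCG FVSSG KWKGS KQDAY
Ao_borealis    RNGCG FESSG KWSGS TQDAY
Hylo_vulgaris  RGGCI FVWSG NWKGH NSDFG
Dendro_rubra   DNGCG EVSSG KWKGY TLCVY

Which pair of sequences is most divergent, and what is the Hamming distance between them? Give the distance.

12

Pairwise Hamming distances:
  Junco_nigra vs Ao_borealis: 3
  Junco_nigra vs Hylo_vulgaris: 9
  Junco_nigra vs Dendro_rubra: 7
  Ao_borealis vs Hylo_vulgaris: 11
  Ao_borealis vs Dendro_rubra: 8
  Hylo_vulgaris vs Dendro_rubra: 12
The largest is 12, between Hylo_vulgaris and Dendro_rubra.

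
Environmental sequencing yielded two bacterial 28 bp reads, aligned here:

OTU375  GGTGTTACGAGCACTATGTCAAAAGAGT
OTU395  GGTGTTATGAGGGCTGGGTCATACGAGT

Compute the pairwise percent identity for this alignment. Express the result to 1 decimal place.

75.0%

Mismatches occur at site 8 (C/T), site 12 (C/G), site 13 (A/G), site 16 (A/G), site 17 (T/G), site 22 (A/T), site 24 (A/C).
21 of the 28 sites match, so the percent identity is 21/28 × 100 = 75.0%.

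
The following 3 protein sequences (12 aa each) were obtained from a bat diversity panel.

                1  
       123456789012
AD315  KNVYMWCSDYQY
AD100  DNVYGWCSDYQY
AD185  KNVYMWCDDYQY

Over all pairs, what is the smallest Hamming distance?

Pairwise Hamming distances:
  AD315 vs AD100: 2
  AD315 vs AD185: 1
  AD100 vs AD185: 3
The smallest is 1, between AD315 and AD185.

1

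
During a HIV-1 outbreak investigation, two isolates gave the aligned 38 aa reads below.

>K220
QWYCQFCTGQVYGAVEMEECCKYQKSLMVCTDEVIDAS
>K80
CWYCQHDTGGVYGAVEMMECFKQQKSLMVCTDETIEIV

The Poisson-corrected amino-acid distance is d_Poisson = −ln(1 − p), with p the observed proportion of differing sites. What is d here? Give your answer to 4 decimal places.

Differing sites — 1:Q/C; 6:F/H; 7:C/D; 10:Q/G; 18:E/M; 21:C/F; 23:Y/Q; 34:V/T; 36:D/E; 37:A/I; 38:S/V.
p = 11/38 = 0.289474.
d = −ln(1 − 0.289474) = −ln(0.710526) = 0.3417.

0.3417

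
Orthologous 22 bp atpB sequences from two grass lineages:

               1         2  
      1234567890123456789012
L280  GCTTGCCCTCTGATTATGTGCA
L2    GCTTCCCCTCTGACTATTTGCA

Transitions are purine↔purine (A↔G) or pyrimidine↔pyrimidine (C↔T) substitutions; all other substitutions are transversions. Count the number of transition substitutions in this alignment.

Differing sites — 5:G/C (Tv); 14:T/C (Ti); 18:G/T (Tv).
Of the 3 differences, 1 transition and 2 transversions, so the answer is 1.

1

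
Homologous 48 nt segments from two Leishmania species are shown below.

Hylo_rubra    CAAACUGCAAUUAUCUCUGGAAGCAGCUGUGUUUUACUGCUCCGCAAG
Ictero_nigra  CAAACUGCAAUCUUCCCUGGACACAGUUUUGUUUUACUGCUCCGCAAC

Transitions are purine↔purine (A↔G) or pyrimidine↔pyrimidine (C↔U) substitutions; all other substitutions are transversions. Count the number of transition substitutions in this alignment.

4

The sequences differ at positions 12 (U/C, transition), 13 (A/U, transversion), 16 (U/C, transition), 22 (A/C, transversion), 23 (G/A, transition), 27 (C/U, transition), 29 (G/U, transversion), 48 (G/C, transversion).
Of the 8 differences, 4 transitions and 4 transversions, so the answer is 4.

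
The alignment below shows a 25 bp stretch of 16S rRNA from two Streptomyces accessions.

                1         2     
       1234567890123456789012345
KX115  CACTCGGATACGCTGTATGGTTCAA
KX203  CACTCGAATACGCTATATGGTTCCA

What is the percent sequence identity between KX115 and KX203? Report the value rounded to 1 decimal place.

Differing sites — 7:G/A; 15:G/A; 24:A/C.
22 of the 25 sites match, so the percent identity is 22/25 × 100 = 88.0%.

88.0%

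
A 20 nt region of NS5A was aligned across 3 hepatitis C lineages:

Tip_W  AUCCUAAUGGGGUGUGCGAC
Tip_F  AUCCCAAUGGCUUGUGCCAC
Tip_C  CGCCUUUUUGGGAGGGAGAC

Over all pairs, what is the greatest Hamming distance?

Pairwise Hamming distances:
  Tip_W vs Tip_F: 4
  Tip_W vs Tip_C: 8
  Tip_F vs Tip_C: 12
The largest is 12, between Tip_F and Tip_C.

12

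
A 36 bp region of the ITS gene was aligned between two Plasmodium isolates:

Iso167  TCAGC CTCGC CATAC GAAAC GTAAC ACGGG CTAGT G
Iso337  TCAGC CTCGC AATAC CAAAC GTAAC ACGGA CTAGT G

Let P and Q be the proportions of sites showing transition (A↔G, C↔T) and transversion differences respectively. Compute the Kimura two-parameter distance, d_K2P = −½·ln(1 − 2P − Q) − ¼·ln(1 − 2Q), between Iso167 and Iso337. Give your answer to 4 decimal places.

0.0883

Mismatches occur at site 11 (C↔A, transversion), site 16 (G↔C, transversion), site 30 (G↔A, transition).
Of the 3 differences, 1 transition and 2 transversions over 36 sites: P = 1/36 = 0.027778, Q = 2/36 = 0.055556.
d = −0.5·ln(0.888888) − 0.25·ln(0.888888) = −0.5·(-0.117784) − 0.25·(-0.117784) = 0.0883.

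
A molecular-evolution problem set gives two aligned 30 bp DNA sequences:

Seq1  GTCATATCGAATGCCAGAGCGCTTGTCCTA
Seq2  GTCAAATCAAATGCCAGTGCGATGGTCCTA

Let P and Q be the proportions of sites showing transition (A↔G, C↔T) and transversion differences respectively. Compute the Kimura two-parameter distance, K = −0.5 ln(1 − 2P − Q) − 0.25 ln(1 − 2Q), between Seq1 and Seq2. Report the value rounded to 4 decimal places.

Differing sites — 5:T/A (Tv); 9:G/A (Ti); 18:A/T (Tv); 22:C/A (Tv); 24:T/G (Tv).
Of the 5 differences, 1 transition and 4 transversions over 30 sites: P = 1/30 = 0.033333, Q = 4/30 = 0.133333.
d = −0.5·ln(0.800001) − 0.25·ln(0.733334) = −0.5·(-0.223142) − 0.25·(-0.310154) = 0.1891.

0.1891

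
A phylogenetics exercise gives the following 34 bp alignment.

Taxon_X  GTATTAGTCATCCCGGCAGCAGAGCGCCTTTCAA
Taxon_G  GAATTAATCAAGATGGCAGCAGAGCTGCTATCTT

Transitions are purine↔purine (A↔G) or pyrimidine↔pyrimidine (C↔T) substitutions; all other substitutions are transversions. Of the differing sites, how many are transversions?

9

The sequences differ at positions 2 (T/A, transversion), 7 (G/A, transition), 11 (T/A, transversion), 12 (C/G, transversion), 13 (C/A, transversion), 14 (C/T, transition), 26 (G/T, transversion), 27 (C/G, transversion), 30 (T/A, transversion), 33 (A/T, transversion), 34 (A/T, transversion).
Of the 11 differences, 2 transitions and 9 transversions, so the answer is 9.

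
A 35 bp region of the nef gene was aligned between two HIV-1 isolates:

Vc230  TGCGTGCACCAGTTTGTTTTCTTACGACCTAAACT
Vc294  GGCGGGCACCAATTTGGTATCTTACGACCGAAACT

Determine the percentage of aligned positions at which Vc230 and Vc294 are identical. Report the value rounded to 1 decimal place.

Mismatches occur at site 1 (T/G), site 5 (T/G), site 12 (G/A), site 17 (T/G), site 19 (T/A), site 30 (T/G).
29 of the 35 sites match, so the percent identity is 29/35 × 100 = 82.9%.

82.9%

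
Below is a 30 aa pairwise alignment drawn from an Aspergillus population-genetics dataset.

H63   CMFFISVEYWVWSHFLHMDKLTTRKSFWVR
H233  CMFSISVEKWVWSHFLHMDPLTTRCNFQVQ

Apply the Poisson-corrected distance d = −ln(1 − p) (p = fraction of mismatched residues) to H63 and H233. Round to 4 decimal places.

Differing sites — 4:F/S; 9:Y/K; 20:K/P; 25:K/C; 26:S/N; 28:W/Q; 30:R/Q.
p = 7/30 = 0.233333.
d = −ln(1 − 0.233333) = −ln(0.766667) = 0.2657.

0.2657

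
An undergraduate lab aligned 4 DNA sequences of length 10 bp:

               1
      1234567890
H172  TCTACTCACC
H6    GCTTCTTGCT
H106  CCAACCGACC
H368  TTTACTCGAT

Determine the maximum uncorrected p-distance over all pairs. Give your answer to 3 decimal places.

Pairwise Hamming distances:
  H172 vs H6: 5
  H172 vs H106: 4
  H172 vs H368: 4
  H6 vs H106: 7
  H6 vs H368: 5
  H106 vs H368: 8
The largest is 8 mismatches, between H106 and H368; p = 8/10 = 0.800.

0.800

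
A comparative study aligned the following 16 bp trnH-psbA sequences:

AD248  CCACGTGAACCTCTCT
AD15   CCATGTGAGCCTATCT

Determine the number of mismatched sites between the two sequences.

Differing sites — 4:C/T; 9:A/G; 13:C/A.
That gives 3 mismatches out of 16 aligned sites, so the Hamming distance is 3.

3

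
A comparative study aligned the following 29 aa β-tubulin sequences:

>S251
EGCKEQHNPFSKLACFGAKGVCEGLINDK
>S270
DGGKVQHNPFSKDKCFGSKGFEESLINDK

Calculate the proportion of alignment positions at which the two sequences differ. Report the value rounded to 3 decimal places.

0.310

The sequences differ at positions 1 (E/D), 3 (C/G), 5 (E/V), 13 (L/D), 14 (A/K), 18 (A/S), 21 (V/F), 22 (C/E), 24 (G/S).
There are 9 differences over 29 sites, so p = 9/29 = 0.310.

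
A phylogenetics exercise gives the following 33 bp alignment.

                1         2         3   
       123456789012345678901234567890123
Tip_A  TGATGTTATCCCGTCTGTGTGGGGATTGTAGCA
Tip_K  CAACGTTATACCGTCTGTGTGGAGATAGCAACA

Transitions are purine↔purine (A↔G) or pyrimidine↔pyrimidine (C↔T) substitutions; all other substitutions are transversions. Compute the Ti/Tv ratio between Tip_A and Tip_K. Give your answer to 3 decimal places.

The sequences differ at positions 1 (T/C, transition), 2 (G/A, transition), 4 (T/C, transition), 10 (C/A, transversion), 23 (G/A, transition), 27 (T/A, transversion), 29 (T/C, transition), 31 (G/A, transition).
Of the 8 differences, 6 transitions and 2 transversions, so Ti/Tv = 6/2 = 3.000.

3.000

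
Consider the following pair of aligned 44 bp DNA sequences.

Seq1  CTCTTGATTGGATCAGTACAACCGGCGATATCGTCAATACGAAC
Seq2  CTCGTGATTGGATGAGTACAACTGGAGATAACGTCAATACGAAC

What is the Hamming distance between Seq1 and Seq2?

5

The sequences differ at positions 4 (T/G), 14 (C/G), 23 (C/T), 26 (C/A), 31 (T/A).
That gives 5 mismatches out of 44 aligned sites, so the Hamming distance is 5.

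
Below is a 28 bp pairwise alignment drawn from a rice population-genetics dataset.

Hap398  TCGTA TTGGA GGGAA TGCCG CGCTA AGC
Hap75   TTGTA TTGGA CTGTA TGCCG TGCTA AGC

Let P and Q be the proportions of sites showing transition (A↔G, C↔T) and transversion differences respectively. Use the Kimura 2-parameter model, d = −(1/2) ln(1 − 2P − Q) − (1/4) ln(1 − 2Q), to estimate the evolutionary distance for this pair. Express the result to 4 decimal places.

0.2041

Differing sites — 2:C/T (Ti); 11:G/C (Tv); 12:G/T (Tv); 14:A/T (Tv); 21:C/T (Ti).
Of the 5 differences, 2 transitions and 3 transversions over 28 sites: P = 2/28 = 0.071429, Q = 3/28 = 0.107143.
d = −0.5·ln(0.749999) − 0.25·ln(0.785714) = −0.5·(-0.287683) − 0.25·(-0.241162) = 0.2041.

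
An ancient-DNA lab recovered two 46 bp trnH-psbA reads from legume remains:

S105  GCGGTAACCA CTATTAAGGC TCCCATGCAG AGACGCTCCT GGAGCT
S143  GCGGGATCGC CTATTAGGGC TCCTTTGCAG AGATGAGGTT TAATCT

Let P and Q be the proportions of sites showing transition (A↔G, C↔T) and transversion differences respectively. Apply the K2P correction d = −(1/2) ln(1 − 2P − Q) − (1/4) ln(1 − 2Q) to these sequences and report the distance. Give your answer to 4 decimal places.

0.4279

Differing sites — 5:T/G (Tv); 7:A/T (Tv); 9:C/G (Tv); 10:A/C (Tv); 17:A/G (Ti); 24:C/T (Ti); 25:A/T (Tv); 34:C/T (Ti); 36:C/A (Tv); 37:T/G (Tv); 38:C/G (Tv); 39:C/T (Ti); 41:G/T (Tv); 42:G/A (Ti); 44:G/T (Tv).
Of the 15 differences, 5 transitions and 10 transversions over 46 sites: P = 5/46 = 0.108696, Q = 10/46 = 0.217391.
d = −0.5·ln(0.565217) − 0.25·ln(0.565218) = −0.5·(-0.570546) − 0.25·(-0.570544) = 0.4279.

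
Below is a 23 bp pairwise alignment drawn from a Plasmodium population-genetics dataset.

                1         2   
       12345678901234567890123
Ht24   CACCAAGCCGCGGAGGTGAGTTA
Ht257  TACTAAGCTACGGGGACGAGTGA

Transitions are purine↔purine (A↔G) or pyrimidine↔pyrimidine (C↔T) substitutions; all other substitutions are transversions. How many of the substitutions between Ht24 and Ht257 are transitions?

The sequences differ at positions 1 (C/T, transition), 4 (C/T, transition), 9 (C/T, transition), 10 (G/A, transition), 14 (A/G, transition), 16 (G/A, transition), 17 (T/C, transition), 22 (T/G, transversion).
Of the 8 differences, 7 transitions and 1 transversion, so the answer is 7.

7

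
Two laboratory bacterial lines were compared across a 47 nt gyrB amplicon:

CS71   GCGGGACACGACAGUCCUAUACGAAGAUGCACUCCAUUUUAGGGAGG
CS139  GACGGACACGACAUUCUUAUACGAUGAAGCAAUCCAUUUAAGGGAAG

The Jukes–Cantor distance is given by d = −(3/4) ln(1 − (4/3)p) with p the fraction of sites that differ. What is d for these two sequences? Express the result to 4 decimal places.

0.2211

Mismatches occur at site 2 (C/A), site 3 (G/C), site 14 (G/U), site 17 (C/U), site 25 (A/U), site 28 (U/A), site 32 (C/A), site 40 (U/A), site 46 (G/A).
p = 9/47 = 0.191489.
d = −0.75 · ln(1 − (4/3)·0.191489) = −0.75 · ln(0.744681) = −0.75 · (-0.294799) = 0.2211.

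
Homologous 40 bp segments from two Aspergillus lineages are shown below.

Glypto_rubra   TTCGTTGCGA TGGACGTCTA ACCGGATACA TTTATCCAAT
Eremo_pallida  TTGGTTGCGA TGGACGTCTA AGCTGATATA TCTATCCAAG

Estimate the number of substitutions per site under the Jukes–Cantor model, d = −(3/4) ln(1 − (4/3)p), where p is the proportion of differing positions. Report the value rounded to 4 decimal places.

Differing sites — 3:C/G; 22:C/G; 24:G/T; 29:C/T; 32:T/C; 40:T/G.
p = 6/40 = 0.150000.
d = −0.75 · ln(1 − (4/3)·0.150000) = −0.75 · ln(0.800000) = −0.75 · (-0.223144) = 0.1674.

0.1674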